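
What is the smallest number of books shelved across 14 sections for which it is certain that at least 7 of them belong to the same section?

85

There are 14 sections acting as pigeonholes.
With 14 × 6 = 84 books we could place exactly 6 in each, with no class reaching 7.
One more forces some class to hold 7, so 84 + 1 = 85.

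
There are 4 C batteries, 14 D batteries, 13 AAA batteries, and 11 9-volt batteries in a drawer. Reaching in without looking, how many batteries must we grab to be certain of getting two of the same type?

5

Treat the 4 types as pigeonholes.
The worst case takes 1 battery of each type without reaching 2 of any: 4 × 1 = 4.
The next battery must bring some type to 2, so 4 + 1 = 5.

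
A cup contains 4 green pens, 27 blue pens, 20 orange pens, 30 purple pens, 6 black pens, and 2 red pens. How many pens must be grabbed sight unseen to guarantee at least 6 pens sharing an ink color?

27

Treat the 6 ink colors as pigeonholes.
In the worst case we take at most 5 of each ink color, but all 4 green and all 2 red (fewer than 5), giving 4 + 5 + 5 + 5 + 5 + 2 = 26.
One more pen then forces some ink color to 6, so 26 + 1 = 27.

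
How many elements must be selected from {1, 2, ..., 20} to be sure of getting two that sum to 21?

Partition {1, …, 20} into 10 pairs: {1,20}, {2,19}, …, {10,11}.
Choosing 10 integers — say the integers 1 through 10 — takes one from each pair and avoids the property.
Choosing 11 forces two into the same pair by pigeonhole, and those sum to 21. So 11.

11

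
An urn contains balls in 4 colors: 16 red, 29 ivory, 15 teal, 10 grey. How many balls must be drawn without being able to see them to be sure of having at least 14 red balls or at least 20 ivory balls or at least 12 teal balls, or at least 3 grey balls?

46

Each of the 4 colors has its own threshold; avoid all of them simultaneously.
The worst case stops just short of every target: 13 red, 19 ivory, 11 teal, 2 grey — 13 + 19 + 11 + 2 = 45 balls.
One more ball must push some color to its target, so 45 + 1 = 46.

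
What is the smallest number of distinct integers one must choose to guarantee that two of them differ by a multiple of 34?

35

Use the pigeonhole principle on residue classes: two integers differ by a multiple of 34 exactly when they share a remainder mod 34.
There are 34 residue classes mod 34, so 34 integers can all lie in distinct classes.
One more integer must repeat a residue, giving a difference divisible by 34. So n = 34 + 1 = 35.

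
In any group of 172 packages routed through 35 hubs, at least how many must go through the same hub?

If each of the 35 hubs held at most 4, the total would be at most 35 × 4 = 140 < 172, a contradiction.
So at least one holds ⌈172/35⌉ = 5.

5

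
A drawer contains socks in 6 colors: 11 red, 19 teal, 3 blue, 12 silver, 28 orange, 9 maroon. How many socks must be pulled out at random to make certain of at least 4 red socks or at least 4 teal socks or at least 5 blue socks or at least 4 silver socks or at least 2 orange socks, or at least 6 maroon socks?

The worst case stops just short of every target: 3 red, 3 teal, all 3 blue, 3 silver, 1 orange, 5 maroon — 3 + 3 + 3 + 3 + 1 + 5 = 18 socks.
One more sock must push some color to its target, so 18 + 1 = 19.

19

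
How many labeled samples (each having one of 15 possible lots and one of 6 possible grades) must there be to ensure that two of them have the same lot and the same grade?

There are 15 × 6 = 90 (lot, grade) combinations acting as pigeonholes.
With 90 labeled samples we could place one in each, avoiding any repeat.
One more forces some (lot, grade) pair to hold 2, so 90 + 1 = 91.

91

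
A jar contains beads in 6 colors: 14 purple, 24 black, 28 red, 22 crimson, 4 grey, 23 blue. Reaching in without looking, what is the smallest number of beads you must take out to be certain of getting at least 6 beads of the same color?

Treat the 6 colors as pigeonholes.
In the worst case we take at most 5 of each color, but all 4 grey (fewer than 5), giving 5 + 5 + 5 + 5 + 4 + 5 = 29.
One more bead then forces some color to 6, so 29 + 1 = 30.

30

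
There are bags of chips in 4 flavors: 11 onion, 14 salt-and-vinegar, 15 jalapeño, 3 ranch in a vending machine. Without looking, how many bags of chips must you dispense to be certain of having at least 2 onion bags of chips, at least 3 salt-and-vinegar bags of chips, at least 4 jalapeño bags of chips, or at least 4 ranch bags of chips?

10

The worst case stops just short of every target: 1 onion, 2 salt-and-vinegar, 3 jalapeño, 3 ranch — 1 + 2 + 3 + 3 = 9 bags of chips.
One more bag of chips must push some flavor to its target, so 9 + 1 = 10.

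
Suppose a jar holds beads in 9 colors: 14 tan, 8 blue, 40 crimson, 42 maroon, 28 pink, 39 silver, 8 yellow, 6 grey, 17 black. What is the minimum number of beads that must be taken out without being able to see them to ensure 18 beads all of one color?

In the worst case we take at most 17 of each color, but all 14 tan, all 8 blue, all 8 yellow, and all 6 grey (fewer than 17), giving 14 + 8 + 17 + 17 + 17 + 17 + 8 + 6 + 17 = 121.
One more bead then forces some color to 18, so 121 + 1 = 122.

122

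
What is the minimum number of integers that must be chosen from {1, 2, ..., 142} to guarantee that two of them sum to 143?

Partition {1, …, 142} into 71 pairs: {1,142}, {2,141}, …, {71,72}.
Choosing 71 integers — say the integers 1 through 71 — takes one from each pair and avoids the property.
Choosing 72 forces two into the same pair by pigeonhole, and those sum to 143. So 72.

72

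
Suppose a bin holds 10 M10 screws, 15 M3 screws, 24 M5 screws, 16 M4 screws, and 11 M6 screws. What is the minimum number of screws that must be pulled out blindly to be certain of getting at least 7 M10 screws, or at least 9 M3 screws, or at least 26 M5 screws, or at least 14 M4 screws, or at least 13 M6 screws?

The worst case stops just short of every target: 6 M10, 8 M3, all 24 M5, 13 M4, all 11 M6 — 6 + 8 + 24 + 13 + 11 = 62 screws.
One more screw must push some size to its target, so 62 + 1 = 63.

63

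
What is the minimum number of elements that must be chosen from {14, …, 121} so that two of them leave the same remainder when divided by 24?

25

Use the pigeonhole principle on residue classes: group the integers by remainder mod 24; there are 24 residue classes, each nonempty in this range.
Choosing one from each class (24 integers) avoids any shared remainder.
One more choice must repeat a class, so two differ by a multiple of 24. Hence 24 + 1 = 25.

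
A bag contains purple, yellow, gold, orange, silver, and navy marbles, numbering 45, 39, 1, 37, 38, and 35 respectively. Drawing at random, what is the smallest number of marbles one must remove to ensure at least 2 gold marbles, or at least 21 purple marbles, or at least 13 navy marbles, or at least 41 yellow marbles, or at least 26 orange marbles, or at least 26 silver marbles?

The worst case stops just short of every target: 20 purple, all 39 yellow, 1 gold, 25 orange, 25 silver, 12 navy — 20 + 39 + 1 + 25 + 25 + 12 = 122 marbles.
One more marble must push some color to its target, so 122 + 1 = 123.

123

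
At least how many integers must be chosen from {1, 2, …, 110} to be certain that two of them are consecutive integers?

56

Partition {1, …, 110} into 55 pairs: {1,2}, {3,4}, …, {109,110}.
Choosing 55 integers — say the 55 even numbers 2, 4, …, 110 — takes one from each pair and avoids the property.
Choosing 56 forces two into the same pair by pigeonhole, and those are consecutive. So 56.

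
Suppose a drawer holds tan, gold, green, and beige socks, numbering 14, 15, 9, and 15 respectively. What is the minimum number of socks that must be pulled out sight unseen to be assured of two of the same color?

5

The worst case takes 1 sock of each color without reaching 2 of any: 4 × 1 = 4.
The next sock must bring some color to 2, so 4 + 1 = 5.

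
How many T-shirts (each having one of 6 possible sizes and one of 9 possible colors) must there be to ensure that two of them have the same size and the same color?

There are 6 × 9 = 54 (size, color) combinations acting as pigeonholes.
With 54 T-shirts we could place one in each, avoiding any repeat.
One more forces some (size, color) pair to hold 2, so 54 + 1 = 55.

55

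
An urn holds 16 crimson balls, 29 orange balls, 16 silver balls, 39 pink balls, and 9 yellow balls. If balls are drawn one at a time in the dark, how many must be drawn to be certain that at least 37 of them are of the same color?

107

In the worst case we take at most 36 of each color, but all 16 crimson, all 29 orange, all 16 silver, and all 9 yellow (fewer than 36), giving 16 + 29 + 16 + 36 + 9 = 106.
One more ball then forces some color to 37, so 106 + 1 = 107.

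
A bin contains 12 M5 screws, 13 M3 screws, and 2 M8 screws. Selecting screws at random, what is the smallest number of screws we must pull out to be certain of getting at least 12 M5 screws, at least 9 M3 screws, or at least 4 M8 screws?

The worst case stops just short of every target: 11 M5, 8 M3, all 2 M8 — 11 + 8 + 2 = 21 screws.
One more screw must push some size to its target, so 21 + 1 = 22.

22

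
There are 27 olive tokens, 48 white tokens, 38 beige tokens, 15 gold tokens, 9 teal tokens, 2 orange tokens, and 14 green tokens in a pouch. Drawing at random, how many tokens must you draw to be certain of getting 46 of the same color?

Treat the 7 colors as pigeonholes.
In the worst case we take at most 45 of each color, but all 27 olive, all 38 beige, all 15 gold, all 9 teal, all 2 orange, and all 14 green (fewer than 45), giving 27 + 45 + 38 + 15 + 9 + 2 + 14 = 150.
One more token then forces some color to 46, so 150 + 1 = 151.

151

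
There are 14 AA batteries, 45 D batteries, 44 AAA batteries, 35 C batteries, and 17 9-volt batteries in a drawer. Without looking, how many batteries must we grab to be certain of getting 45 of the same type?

155

In the worst case we take at most 44 of each type, but all 14 AA, all 35 C, and all 17 9-volt (fewer than 44), giving 14 + 44 + 44 + 35 + 17 = 154.
One more battery then forces some type to 45, so 154 + 1 = 155.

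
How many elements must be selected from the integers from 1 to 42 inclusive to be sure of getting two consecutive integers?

22

Partition {1, …, 42} into 21 pairs: {1,2}, {3,4}, …, {41,42}.
Choosing 21 integers — say the 21 even numbers 2, 4, …, 42 — takes one from each pair and avoids the property.
Choosing 22 forces two into the same pair by pigeonhole, and those are consecutive. So 22.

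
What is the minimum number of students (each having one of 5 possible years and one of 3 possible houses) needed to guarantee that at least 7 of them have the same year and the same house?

91

There are 5 × 3 = 15 (year, house) combinations acting as pigeonholes.
With 15 × 6 = 90 students we could place exactly 6 in each, with no (year, house) pair reaching 7.
One more forces some (year, house) pair to hold 7, so 90 + 1 = 91.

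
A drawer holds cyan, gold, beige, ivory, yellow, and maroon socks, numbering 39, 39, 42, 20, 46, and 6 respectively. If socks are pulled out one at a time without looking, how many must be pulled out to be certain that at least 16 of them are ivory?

The worst case draws every non-ivory sock first: 39 + 39 + 42 + 46 + 6 = 172.
The next 16 draws are then forced to be ivory, giving 172 + 16 = 188.

188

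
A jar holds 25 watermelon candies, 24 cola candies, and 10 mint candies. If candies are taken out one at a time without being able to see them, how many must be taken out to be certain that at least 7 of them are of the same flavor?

19

The worst case takes 6 candies of each flavor without reaching 7 of any: 3 × 6 = 18.
The next candy must bring some flavor to 7, so 18 + 1 = 19.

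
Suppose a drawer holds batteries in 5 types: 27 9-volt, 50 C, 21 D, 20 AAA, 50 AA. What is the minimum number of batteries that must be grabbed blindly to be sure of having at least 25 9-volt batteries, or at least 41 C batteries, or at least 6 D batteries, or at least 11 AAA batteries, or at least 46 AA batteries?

The worst case stops just short of every target: 24 9-volt, 40 C, 5 D, 10 AAA, 45 AA — 24 + 40 + 5 + 10 + 45 = 124 batteries.
One more battery must push some type to its target, so 124 + 1 = 125.

125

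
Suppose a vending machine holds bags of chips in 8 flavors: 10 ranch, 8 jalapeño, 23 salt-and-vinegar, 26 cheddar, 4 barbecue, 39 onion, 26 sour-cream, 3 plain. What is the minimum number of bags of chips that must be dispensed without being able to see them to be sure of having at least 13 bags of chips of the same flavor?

74

Treat the 8 flavors as pigeonholes.
In the worst case we take at most 12 of each flavor, but all 10 ranch, all 8 jalapeño, all 4 barbecue, and all 3 plain (fewer than 12), giving 10 + 8 + 12 + 12 + 4 + 12 + 12 + 3 = 73.
One more bag of chips then forces some flavor to 13, so 73 + 1 = 74.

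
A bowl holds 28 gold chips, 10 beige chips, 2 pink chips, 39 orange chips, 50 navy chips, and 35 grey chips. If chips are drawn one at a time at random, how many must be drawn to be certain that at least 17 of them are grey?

The worst case draws every non-grey chip first: 28 + 10 + 2 + 39 + 50 = 129.
The next 17 draws are then forced to be grey, giving 129 + 17 = 146.

146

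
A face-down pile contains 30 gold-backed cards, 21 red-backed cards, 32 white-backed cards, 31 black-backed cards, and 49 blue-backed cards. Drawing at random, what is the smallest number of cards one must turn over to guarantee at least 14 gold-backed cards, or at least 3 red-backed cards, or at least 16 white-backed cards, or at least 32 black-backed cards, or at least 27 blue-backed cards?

88

The worst case stops just short of every target: 13 gold-backed, 2 red-backed, 15 white-backed, 31 black-backed, 26 blue-backed — 13 + 2 + 15 + 31 + 26 = 87 cards.
One more card must push some back color to its target, so 87 + 1 = 88.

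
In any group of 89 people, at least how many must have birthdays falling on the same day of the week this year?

If each of the 7 days of the week held at most 12, the total would be at most 7 × 12 = 84 < 89, a contradiction.
So at least one holds ⌈89/7⌉ = 13.

13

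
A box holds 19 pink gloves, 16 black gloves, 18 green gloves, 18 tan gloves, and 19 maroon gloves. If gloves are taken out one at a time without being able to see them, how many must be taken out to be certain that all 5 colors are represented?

75

The hardest color to obtain is black: we could draw every other glove first — 90 − 16 = 74 gloves — without a single black one.
The next draw must be black, so 74 + 1 = 75.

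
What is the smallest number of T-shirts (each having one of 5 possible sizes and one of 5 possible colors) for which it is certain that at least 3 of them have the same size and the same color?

51

There are 5 × 5 = 25 (size, color) combinations acting as pigeonholes.
With 25 × 2 = 50 T-shirts we could place exactly 2 in each, with no (size, color) pair reaching 3.
One more forces some (size, color) pair to hold 3, so 50 + 1 = 51.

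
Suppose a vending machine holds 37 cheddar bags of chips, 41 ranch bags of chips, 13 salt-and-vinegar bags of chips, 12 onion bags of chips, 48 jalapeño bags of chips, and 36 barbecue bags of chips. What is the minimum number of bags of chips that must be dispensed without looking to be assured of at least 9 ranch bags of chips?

155

The worst case draws every non-ranch bag of chips first: 37 + 13 + 12 + 48 + 36 = 146.
The next 9 draws are then forced to be ranch, giving 146 + 9 = 155.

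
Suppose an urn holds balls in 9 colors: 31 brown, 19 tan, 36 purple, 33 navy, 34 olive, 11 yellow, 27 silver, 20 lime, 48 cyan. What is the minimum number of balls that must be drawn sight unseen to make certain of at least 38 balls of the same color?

In the worst case we take at most 37 of each color, but all 31 brown, all 19 tan, all 36 purple, all 33 navy, all 34 olive, all 11 yellow, all 27 silver, and all 20 lime (fewer than 37), giving 31 + 19 + 36 + 33 + 34 + 11 + 27 + 20 + 37 = 248.
One more ball then forces some color to 38, so 248 + 1 = 249.

249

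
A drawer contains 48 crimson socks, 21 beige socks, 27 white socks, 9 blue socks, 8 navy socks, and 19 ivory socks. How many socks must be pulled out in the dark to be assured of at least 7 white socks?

To avoid white socks as long as possible, exhaust the other 5 colors first.
The worst case draws every non-white sock first: 48 + 21 + 9 + 8 + 19 = 105.
The next 7 draws are then forced to be white, giving 105 + 7 = 112.

112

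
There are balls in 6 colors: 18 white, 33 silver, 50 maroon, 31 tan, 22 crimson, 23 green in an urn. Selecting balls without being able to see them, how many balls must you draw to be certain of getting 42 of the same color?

In the worst case we take at most 41 of each color, but all 18 white, all 33 silver, all 31 tan, all 22 crimson, and all 23 green (fewer than 41), giving 18 + 33 + 41 + 31 + 22 + 23 = 168.
One more ball then forces some color to 42, so 168 + 1 = 169.

169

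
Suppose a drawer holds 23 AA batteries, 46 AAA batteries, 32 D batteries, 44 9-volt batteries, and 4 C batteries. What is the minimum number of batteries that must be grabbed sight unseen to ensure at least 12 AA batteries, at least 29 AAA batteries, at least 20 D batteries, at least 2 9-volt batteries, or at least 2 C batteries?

61

Each of the 5 types has its own threshold; avoid all of them simultaneously.
The worst case stops just short of every target: 11 AA, 28 AAA, 19 D, 1 9-volt, 1 C — 11 + 28 + 19 + 1 + 1 = 60 batteries.
One more battery must push some type to its target, so 60 + 1 = 61.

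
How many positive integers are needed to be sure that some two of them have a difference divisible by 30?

Use the pigeonhole principle on residue classes: two integers differ by a multiple of 30 exactly when they share a remainder mod 30.
There are 30 residue classes mod 30, so 30 integers can all lie in distinct classes.
One more integer must repeat a residue, giving a difference divisible by 30. So n = 30 + 1 = 31.

31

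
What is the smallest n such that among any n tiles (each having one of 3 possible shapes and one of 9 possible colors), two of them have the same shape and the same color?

There are 3 × 9 = 27 (shape, color) combinations acting as pigeonholes.
With 27 tiles we could place one in each, avoiding any repeat.
One more forces some (shape, color) pair to hold 2, so 27 + 1 = 28.

28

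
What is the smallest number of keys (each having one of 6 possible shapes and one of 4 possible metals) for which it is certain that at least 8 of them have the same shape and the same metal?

There are 6 × 4 = 24 (shape, metal) combinations acting as pigeonholes.
With 24 × 7 = 168 keys we could place exactly 7 in each, with no (shape, metal) pair reaching 8.
One more forces some (shape, metal) pair to hold 8, so 168 + 1 = 169.

169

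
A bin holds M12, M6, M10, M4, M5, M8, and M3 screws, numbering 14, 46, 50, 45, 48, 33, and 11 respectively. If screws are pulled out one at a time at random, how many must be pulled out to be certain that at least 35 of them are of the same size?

195

Treat the 7 sizes as pigeonholes.
In the worst case we take at most 34 of each size, but all 14 M12, all 33 M8, and all 11 M3 (fewer than 34), giving 14 + 34 + 34 + 34 + 34 + 33 + 11 = 194.
One more screw then forces some size to 35, so 194 + 1 = 195.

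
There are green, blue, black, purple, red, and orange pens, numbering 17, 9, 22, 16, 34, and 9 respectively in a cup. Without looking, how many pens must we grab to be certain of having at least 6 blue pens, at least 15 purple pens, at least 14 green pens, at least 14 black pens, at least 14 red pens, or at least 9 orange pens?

67

The worst case stops just short of every target: 13 green, 5 blue, 13 black, 14 purple, 13 red, 8 orange — 13 + 5 + 13 + 14 + 13 + 8 = 66 pens.
One more pen must push some ink color to its target, so 66 + 1 = 67.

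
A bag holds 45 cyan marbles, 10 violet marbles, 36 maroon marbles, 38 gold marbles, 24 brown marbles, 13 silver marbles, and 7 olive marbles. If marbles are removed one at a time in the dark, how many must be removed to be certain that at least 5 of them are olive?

171

To avoid olive marbles as long as possible, exhaust the other 6 colors first.
The worst case draws every non-olive marble first: 45 + 10 + 36 + 38 + 24 + 13 = 166.
The next 5 draws are then forced to be olive, giving 166 + 5 = 171.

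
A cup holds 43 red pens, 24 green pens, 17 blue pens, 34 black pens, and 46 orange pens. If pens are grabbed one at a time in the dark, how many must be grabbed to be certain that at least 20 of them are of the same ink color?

94

In the worst case we take at most 19 of each ink color, but all 17 blue (fewer than 19), giving 19 + 19 + 17 + 19 + 19 = 93.
One more pen then forces some ink color to 20, so 93 + 1 = 94.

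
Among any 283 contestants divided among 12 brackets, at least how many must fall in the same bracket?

24

If each of the 12 brackets held at most 23, the total would be at most 12 × 23 = 276 < 283, a contradiction.
So at least one holds ⌈283/12⌉ = 24.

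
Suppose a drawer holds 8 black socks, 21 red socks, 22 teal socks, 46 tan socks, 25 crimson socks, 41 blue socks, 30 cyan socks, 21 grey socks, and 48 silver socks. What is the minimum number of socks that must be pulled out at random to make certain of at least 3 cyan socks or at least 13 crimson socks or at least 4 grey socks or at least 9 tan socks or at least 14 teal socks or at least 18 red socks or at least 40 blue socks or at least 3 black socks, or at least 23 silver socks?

119

Each of the 9 colors has its own threshold; avoid all of them simultaneously.
The worst case stops just short of every target: 2 black, 17 red, 13 teal, 8 tan, 12 crimson, 39 blue, 2 cyan, 3 grey, 22 silver — 2 + 17 + 13 + 8 + 12 + 39 + 2 + 3 + 22 = 118 socks.
One more sock must push some color to its target, so 118 + 1 = 119.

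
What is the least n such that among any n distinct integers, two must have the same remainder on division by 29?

30

Two integers differ by a multiple of 29 exactly when they share a remainder mod 29.
There are 29 residue classes mod 29, so 29 integers can all lie in distinct classes.
One more integer must repeat a residue, giving a difference divisible by 29. So n = 29 + 1 = 30.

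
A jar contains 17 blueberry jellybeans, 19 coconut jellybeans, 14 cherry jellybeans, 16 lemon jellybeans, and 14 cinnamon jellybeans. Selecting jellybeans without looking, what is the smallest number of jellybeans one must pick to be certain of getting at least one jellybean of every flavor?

67

The hardest flavor to obtain is cherry: we could draw every other jellybean first — 80 − 14 = 66 jellybeans — without a single cherry one.
The next draw must be cherry, so 66 + 1 = 67.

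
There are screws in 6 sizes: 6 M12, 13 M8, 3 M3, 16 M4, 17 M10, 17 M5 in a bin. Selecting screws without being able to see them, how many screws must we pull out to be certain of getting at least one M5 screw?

56

The worst case draws every non-M5 screw first: 6 + 13 + 3 + 16 + 17 = 55.
The next draw is then forced to be M5, giving 55 + 1 = 56.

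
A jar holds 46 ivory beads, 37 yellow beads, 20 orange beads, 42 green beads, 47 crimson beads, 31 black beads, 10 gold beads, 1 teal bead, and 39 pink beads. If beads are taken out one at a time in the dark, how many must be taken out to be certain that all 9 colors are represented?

273

The hardest color to obtain is teal: we could draw every other bead first — 273 − 1 = 272 beads — without a single teal one.
The next draw must be teal, so 272 + 1 = 273.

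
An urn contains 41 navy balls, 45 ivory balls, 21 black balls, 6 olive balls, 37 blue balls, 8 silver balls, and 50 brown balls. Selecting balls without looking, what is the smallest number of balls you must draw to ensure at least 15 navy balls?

To avoid navy balls as long as possible, exhaust the other 6 colors first.
The worst case draws every non-navy ball first: 45 + 21 + 6 + 37 + 8 + 50 = 167.
The next 15 draws are then forced to be navy, giving 167 + 15 = 182.

182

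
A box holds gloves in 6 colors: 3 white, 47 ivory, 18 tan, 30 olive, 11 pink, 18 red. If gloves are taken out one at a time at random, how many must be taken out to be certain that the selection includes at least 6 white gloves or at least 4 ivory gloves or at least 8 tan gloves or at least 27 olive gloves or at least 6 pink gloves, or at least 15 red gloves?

59

Each of the 6 colors has its own threshold; avoid all of them simultaneously.
The worst case stops just short of every target: all 3 white, 3 ivory, 7 tan, 26 olive, 5 pink, 14 red — 3 + 3 + 7 + 26 + 5 + 14 = 58 gloves.
One more glove must push some color to its target, so 58 + 1 = 59.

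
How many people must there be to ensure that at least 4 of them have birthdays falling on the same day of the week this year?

22

There are 7 days of the week acting as pigeonholes.
With 7 × 3 = 21 people we could place exactly 3 in each, with no class reaching 4.
One more forces some class to hold 4, so 21 + 1 = 22.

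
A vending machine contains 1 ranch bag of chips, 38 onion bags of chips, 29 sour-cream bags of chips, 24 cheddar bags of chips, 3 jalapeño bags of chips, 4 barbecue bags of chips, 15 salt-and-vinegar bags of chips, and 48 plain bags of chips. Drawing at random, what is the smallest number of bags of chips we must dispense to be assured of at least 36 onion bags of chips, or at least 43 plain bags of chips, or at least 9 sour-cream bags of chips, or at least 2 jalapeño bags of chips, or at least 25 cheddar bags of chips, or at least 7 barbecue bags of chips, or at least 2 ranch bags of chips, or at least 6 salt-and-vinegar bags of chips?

121

The worst case stops just short of every target: 1 ranch, 35 onion, 8 sour-cream, 24 cheddar, 1 jalapeño, all 4 barbecue, 5 salt-and-vinegar, 42 plain — 1 + 35 + 8 + 24 + 1 + 4 + 5 + 42 = 120 bags of chips.
One more bag of chips must push some flavor to its target, so 120 + 1 = 121.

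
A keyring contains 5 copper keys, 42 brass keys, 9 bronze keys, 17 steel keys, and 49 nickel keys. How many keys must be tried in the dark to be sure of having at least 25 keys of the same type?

80

In the worst case we take at most 24 of each type, but all 5 copper, all 9 bronze, and all 17 steel (fewer than 24), giving 5 + 24 + 9 + 17 + 24 = 79.
One more key then forces some type to 25, so 79 + 1 = 80.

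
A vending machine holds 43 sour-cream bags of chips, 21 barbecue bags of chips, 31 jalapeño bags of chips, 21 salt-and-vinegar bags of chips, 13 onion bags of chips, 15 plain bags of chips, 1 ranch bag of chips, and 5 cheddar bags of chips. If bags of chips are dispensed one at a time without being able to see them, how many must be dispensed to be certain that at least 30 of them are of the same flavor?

In the worst case we take at most 29 of each flavor, but all 21 barbecue, all 21 salt-and-vinegar, all 13 onion, all 15 plain, all 1 ranch, and all 5 cheddar (fewer than 29), giving 29 + 21 + 29 + 21 + 13 + 15 + 1 + 5 = 134.
One more bag of chips then forces some flavor to 30, so 134 + 1 = 135.

135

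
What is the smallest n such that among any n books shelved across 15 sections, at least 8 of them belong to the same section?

There are 15 sections acting as pigeonholes.
With 15 × 7 = 105 books we could place exactly 7 in each, with no class reaching 8.
One more forces some class to hold 8, so 105 + 1 = 106.

106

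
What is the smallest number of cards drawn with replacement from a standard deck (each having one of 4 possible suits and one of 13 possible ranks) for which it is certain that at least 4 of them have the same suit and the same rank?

There are 4 × 13 = 52 (suit, rank) combinations acting as pigeonholes.
With 52 × 3 = 156 cards drawn with replacement from a standard deck we could place exactly 3 in each, with no (suit, rank) pair reaching 4.
One more forces some (suit, rank) pair to hold 4, so 156 + 1 = 157.

157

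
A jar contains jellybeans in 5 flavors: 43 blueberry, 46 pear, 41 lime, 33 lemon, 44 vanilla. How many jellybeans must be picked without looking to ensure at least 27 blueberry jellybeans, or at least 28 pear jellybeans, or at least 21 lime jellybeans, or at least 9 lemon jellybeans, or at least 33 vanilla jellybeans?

114

The worst case stops just short of every target: 26 blueberry, 27 pear, 20 lime, 8 lemon, 32 vanilla — 26 + 27 + 20 + 8 + 32 = 113 jellybeans.
One more jellybean must push some flavor to its target, so 113 + 1 = 114.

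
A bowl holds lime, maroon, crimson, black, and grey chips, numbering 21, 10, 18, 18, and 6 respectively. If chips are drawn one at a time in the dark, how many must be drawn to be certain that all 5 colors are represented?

The hardest color to obtain is grey: we could draw every other chip first — 73 − 6 = 67 chips — without a single grey one.
The next draw must be grey, so 67 + 1 = 68.

68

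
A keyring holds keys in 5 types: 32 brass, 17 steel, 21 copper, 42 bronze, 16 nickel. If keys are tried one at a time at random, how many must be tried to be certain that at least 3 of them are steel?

114

The worst case draws every non-steel key first: 32 + 21 + 42 + 16 = 111.
The next 3 draws are then forced to be steel, giving 111 + 3 = 114.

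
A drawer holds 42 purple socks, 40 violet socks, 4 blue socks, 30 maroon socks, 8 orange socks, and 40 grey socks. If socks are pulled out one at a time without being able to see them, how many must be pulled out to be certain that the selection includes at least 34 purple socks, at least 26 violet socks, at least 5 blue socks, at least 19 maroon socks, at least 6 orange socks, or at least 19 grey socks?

104

The worst case stops just short of every target: 33 purple, 25 violet, 4 blue, 18 maroon, 5 orange, 18 grey — 33 + 25 + 4 + 18 + 5 + 18 = 103 socks.
One more sock must push some color to its target, so 103 + 1 = 104.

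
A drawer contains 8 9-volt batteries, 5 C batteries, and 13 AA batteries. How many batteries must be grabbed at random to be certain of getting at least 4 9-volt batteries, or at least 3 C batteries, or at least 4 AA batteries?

9

The worst case stops just short of every target: 3 9-volt, 2 C, 3 AA — 3 + 2 + 3 = 8 batteries.
One more battery must push some type to its target, so 8 + 1 = 9.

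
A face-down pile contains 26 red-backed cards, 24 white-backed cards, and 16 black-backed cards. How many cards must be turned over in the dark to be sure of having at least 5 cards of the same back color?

13

Treat the 3 back colors as pigeonholes.
The worst case takes 4 cards of each back color without reaching 5 of any: 3 × 4 = 12.
The next card must bring some back color to 5, so 12 + 1 = 13.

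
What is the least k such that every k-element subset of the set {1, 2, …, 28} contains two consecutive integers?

15

Partition {1, …, 28} into 14 pairs: {1,2}, {3,4}, …, {27,28}.
Choosing 14 integers — say the 14 even numbers 2, 4, …, 28 — takes one from each pair and avoids the property.
Choosing 15 forces two into the same pair by pigeonhole, and those are consecutive. So 15.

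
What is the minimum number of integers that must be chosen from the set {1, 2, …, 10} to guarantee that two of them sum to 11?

6

Partition {1, …, 10} into 5 pairs: {1,10}, {2,9}, …, {5,6}.
Choosing 5 integers — say the integers 1 through 5 — takes one from each pair and avoids the property.
Choosing 6 forces two into the same pair by pigeonhole, and those sum to 11. So 6.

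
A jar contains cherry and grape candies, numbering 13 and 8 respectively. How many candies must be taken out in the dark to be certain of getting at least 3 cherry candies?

11

The worst case draws every non-cherry candy first: 8.
The next 3 draws are then forced to be cherry, giving 8 + 3 = 11.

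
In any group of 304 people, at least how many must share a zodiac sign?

26

The 304 people fall into 12 zodiac signs.
If each of the 12 zodiac signs held at most 25, the total would be at most 12 × 25 = 300 < 304, a contradiction.
So at least one holds ⌈304/12⌉ = 26.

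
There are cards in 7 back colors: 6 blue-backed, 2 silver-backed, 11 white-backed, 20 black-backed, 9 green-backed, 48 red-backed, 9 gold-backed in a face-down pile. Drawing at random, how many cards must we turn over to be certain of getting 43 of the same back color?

100

Treat the 7 back colors as pigeonholes.
In the worst case we take at most 42 of each back color, but all 6 blue-backed, all 2 silver-backed, all 11 white-backed, all 20 black-backed, all 9 green-backed, and all 9 gold-backed (fewer than 42), giving 6 + 2 + 11 + 20 + 9 + 42 + 9 = 99.
One more card then forces some back color to 43, so 99 + 1 = 100.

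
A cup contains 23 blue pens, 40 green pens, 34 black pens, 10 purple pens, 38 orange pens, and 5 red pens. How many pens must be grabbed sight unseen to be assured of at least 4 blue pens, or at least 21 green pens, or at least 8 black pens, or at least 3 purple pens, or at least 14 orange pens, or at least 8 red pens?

51

Each of the 6 ink colors has its own threshold; avoid all of them simultaneously.
The worst case stops just short of every target: 3 blue, 20 green, 7 black, 2 purple, 13 orange, all 5 red — 3 + 20 + 7 + 2 + 13 + 5 = 50 pens.
One more pen must push some ink color to its target, so 50 + 1 = 51.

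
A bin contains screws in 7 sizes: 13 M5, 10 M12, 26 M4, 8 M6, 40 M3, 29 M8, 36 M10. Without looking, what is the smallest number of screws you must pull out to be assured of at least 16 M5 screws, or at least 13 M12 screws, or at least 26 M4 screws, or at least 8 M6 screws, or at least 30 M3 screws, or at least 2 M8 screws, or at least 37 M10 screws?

The worst case stops just short of every target: all 13 M5, all 10 M12, 25 M4, 7 M6, 29 M3, 1 M8, 36 M10 — 13 + 10 + 25 + 7 + 29 + 1 + 36 = 121 screws.
One more screw must push some size to its target, so 121 + 1 = 122.

122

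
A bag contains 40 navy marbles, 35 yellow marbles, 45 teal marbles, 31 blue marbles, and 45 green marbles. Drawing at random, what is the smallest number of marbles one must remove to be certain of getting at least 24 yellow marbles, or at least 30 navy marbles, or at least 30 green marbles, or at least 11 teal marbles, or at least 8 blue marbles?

The worst case stops just short of every target: 29 navy, 23 yellow, 10 teal, 7 blue, 29 green — 29 + 23 + 10 + 7 + 29 = 98 marbles.
One more marble must push some color to its target, so 98 + 1 = 99.

99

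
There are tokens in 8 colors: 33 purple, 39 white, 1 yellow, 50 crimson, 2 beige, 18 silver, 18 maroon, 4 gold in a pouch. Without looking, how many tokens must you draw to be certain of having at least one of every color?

165

The hardest color to obtain is yellow: we could draw every other token first — 165 − 1 = 164 tokens — without a single yellow one.
The next draw must be yellow, so 164 + 1 = 165.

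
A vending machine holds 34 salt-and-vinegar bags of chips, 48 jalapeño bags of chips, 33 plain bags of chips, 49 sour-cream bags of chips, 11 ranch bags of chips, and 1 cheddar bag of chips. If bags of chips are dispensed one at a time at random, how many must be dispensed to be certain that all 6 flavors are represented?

176

The hardest flavor to obtain is cheddar: we could draw every other bag of chips first — 176 − 1 = 175 bags of chips — without a single cheddar one.
The next draw must be cheddar, so 175 + 1 = 176.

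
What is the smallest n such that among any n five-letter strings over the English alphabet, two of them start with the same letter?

There are 26 possible first letters acting as pigeonholes.
With 26 five-letter strings over the English alphabet we could place one in each, avoiding any repeat.
One more forces some class to hold 2, so 26 + 1 = 27.

27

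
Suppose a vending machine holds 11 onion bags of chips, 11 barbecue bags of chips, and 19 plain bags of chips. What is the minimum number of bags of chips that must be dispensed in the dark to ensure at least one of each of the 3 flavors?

31

The hardest flavor to obtain is onion: we could draw every other bag of chips first — 41 − 11 = 30 bags of chips — without a single onion one.
The next draw must be onion, so 30 + 1 = 31.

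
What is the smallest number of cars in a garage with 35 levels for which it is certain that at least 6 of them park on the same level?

There are 35 levels acting as pigeonholes.
With 35 × 5 = 175 cars we could place exactly 5 in each, with no class reaching 6.
One more forces some class to hold 6, so 175 + 1 = 176.

176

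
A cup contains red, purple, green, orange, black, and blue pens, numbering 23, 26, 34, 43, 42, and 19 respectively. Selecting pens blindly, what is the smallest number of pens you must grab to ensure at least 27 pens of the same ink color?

147

In the worst case we take at most 26 of each ink color, but all 23 red and all 19 blue (fewer than 26), giving 23 + 26 + 26 + 26 + 26 + 19 = 146.
One more pen then forces some ink color to 27, so 146 + 1 = 147.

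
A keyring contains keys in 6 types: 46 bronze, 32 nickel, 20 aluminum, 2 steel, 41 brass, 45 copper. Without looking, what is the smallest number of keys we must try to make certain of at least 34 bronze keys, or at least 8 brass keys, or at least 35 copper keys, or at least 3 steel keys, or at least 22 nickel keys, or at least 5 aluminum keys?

Each of the 6 types has its own threshold; avoid all of them simultaneously.
The worst case stops just short of every target: 33 bronze, 21 nickel, 4 aluminum, 2 steel, 7 brass, 34 copper — 33 + 21 + 4 + 2 + 7 + 34 = 101 keys.
One more key must push some type to its target, so 101 + 1 = 102.

102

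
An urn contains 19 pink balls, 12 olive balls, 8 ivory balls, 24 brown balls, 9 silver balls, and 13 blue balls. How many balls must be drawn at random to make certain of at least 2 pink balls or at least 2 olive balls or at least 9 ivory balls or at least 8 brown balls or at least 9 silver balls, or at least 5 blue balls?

30

Each of the 6 colors has its own threshold; avoid all of them simultaneously.
The worst case stops just short of every target: 1 pink, 1 olive, 8 ivory, 7 brown, 8 silver, 4 blue — 1 + 1 + 8 + 7 + 8 + 4 = 29 balls.
One more ball must push some color to its target, so 29 + 1 = 30.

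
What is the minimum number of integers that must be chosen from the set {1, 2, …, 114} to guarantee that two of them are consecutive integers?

58

Partition {1, …, 114} into 57 pairs: {1,2}, {3,4}, …, {113,114}.
Choosing 57 integers — say the 57 even numbers 2, 4, …, 114 — takes one from each pair and avoids the property.
Choosing 58 forces two into the same pair by pigeonhole, and those are consecutive. So 58.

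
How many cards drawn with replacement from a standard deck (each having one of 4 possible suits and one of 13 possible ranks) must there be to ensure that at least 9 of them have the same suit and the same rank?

There are 4 × 13 = 52 (suit, rank) combinations acting as pigeonholes.
With 52 × 8 = 416 cards drawn with replacement from a standard deck we could place exactly 8 in each, with no (suit, rank) pair reaching 9.
One more forces some (suit, rank) pair to hold 9, so 416 + 1 = 417.

417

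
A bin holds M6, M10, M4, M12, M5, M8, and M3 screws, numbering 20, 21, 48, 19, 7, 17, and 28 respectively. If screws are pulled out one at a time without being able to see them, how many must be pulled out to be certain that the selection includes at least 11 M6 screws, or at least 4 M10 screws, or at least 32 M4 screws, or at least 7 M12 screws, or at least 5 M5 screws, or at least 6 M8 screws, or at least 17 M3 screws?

76

Each of the 7 sizes has its own threshold; avoid all of them simultaneously.
The worst case stops just short of every target: 10 M6, 3 M10, 31 M4, 6 M12, 4 M5, 5 M8, 16 M3 — 10 + 3 + 31 + 6 + 4 + 5 + 16 = 75 screws.
One more screw must push some size to its target, so 75 + 1 = 76.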